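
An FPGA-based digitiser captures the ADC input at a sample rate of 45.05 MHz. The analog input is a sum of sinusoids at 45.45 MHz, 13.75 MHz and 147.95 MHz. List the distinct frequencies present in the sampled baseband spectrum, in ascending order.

fs/2 = 22.525 MHz.
45.45 MHz mod fs = 0.4 MHz.
0.4 MHz ≤ fs/2 = 22.525 MHz, appears at 0.4 MHz.
13.75 MHz ≤ fs/2 = 22.525 MHz, passes unchanged.
147.95 MHz mod fs = 12.8 MHz.
12.8 MHz ≤ fs/2 = 22.525 MHz, appears at 12.8 MHz.
Distinct values: {0.4 MHz, 12.8 MHz, 13.75 MHz}.

0.4 MHz, 12.8 MHz, 13.75 MHz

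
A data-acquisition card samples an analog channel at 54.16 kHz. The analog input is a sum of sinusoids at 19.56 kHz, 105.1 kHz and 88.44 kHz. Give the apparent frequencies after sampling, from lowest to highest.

fs/2 = 27.08 kHz.
19.56 kHz ≤ fs/2 = 27.08 kHz, passes unchanged.
105.1 kHz mod fs = 50.94 kHz.
50.94 kHz > fs/2 = 27.08 kHz, folds to fs − 50.94 kHz = 3.22 kHz.
88.44 kHz mod fs = 34.28 kHz.
34.28 kHz > fs/2 = 27.08 kHz, folds to fs − 34.28 kHz = 19.88 kHz.
Distinct values: {3.22 kHz, 19.56 kHz, 19.88 kHz}.

3.22 kHz, 19.56 kHz, 19.88 kHz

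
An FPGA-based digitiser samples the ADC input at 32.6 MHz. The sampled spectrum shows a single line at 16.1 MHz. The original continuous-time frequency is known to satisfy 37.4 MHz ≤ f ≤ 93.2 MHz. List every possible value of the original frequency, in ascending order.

48.7 MHz, 49.1 MHz, 81.3 MHz, 81.7 MHz

Frequencies that alias to 16.1 MHz are k·fs ± 16.1 MHz for integer k ≥ 0.
k=0: 16.1 MHz.
k=1: 16.5 MHz, 48.7 MHz.
k=2: 49.1 MHz, 81.3 MHz.
k=3: 81.7 MHz, 113.9 MHz.
k=4: 114.3 MHz, 146.5 MHz.
Within [37.4 MHz, 93.2 MHz]: 48.7 MHz, 49.1 MHz, 81.3 MHz, 81.7 MHz.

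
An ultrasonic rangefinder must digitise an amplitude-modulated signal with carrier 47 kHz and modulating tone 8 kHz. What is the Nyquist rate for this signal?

AM sidebands sit at fc ± fm = 39 kHz and 55 kHz.
Highest-frequency component: 55 kHz.
Nyquist rate = 2 × 55 kHz = 110 kHz.

110 kHz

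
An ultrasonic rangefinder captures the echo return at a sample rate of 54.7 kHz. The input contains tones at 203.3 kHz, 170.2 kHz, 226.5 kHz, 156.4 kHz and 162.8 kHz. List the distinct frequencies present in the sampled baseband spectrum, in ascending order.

1.3 kHz, 6.1 kHz, 7.7 kHz, 15.5 kHz

fs/2 = 27.35 kHz.
203.3 kHz mod fs = 39.2 kHz.
39.2 kHz > fs/2 = 27.35 kHz, folds to fs − 39.2 kHz = 15.5 kHz.
170.2 kHz mod fs = 6.1 kHz.
6.1 kHz ≤ fs/2 = 27.35 kHz, appears at 6.1 kHz.
226.5 kHz mod fs = 7.7 kHz.
7.7 kHz ≤ fs/2 = 27.35 kHz, appears at 7.7 kHz.
156.4 kHz mod fs = 47 kHz.
47 kHz > fs/2 = 27.35 kHz, folds to fs − 47 kHz = 7.7 kHz.
162.8 kHz mod fs = 53.4 kHz.
53.4 kHz > fs/2 = 27.35 kHz, folds to fs − 53.4 kHz = 1.3 kHz.
Distinct values: {1.3 kHz, 6.1 kHz, 7.7 kHz, 15.5 kHz}.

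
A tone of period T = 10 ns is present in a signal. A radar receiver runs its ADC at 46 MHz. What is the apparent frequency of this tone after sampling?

8 MHz

T = 10 ns → f = 1/T = 100 MHz.
100 MHz mod fs = 8 MHz.
8 MHz ≤ fs/2 = 23 MHz, appears at 8 MHz.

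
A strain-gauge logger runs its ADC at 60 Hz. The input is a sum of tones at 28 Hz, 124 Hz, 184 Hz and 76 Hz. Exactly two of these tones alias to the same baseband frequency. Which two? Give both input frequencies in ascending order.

fs/2 = 30 Hz.
28 Hz ≤ fs/2 = 30 Hz, passes unchanged.
124 Hz mod fs = 4 Hz.
4 Hz ≤ fs/2 = 30 Hz, appears at 4 Hz.
184 Hz mod fs = 4 Hz.
4 Hz ≤ fs/2 = 30 Hz, appears at 4 Hz.
76 Hz mod fs = 16 Hz.
16 Hz ≤ fs/2 = 30 Hz, appears at 16 Hz.
124 Hz and 184 Hz both map to 4 Hz.

124 Hz, 184 Hz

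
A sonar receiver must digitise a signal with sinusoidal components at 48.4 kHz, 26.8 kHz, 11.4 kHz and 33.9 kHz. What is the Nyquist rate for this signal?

96.8 kHz

Highest-frequency component: 48.4 kHz.
Nyquist rate = 2 × 48.4 kHz = 96.8 kHz.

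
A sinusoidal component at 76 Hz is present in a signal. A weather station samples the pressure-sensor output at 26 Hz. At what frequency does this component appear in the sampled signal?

76 Hz mod fs = 24 Hz.
24 Hz > fs/2 = 13 Hz, folds to fs − 24 Hz = 2 Hz.

2 Hz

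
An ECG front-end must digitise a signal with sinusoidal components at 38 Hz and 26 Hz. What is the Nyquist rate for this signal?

Highest-frequency component: 38 Hz.
Nyquist rate = 2 × 38 Hz = 76 Hz.

76 Hz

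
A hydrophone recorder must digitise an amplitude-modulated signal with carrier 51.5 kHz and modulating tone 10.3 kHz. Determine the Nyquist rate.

AM sidebands sit at fc ± fm = 41.2 kHz and 61.8 kHz.
Highest-frequency component: 61.8 kHz.
Nyquist rate = 2 × 61.8 kHz = 123.6 kHz.

123.6 kHz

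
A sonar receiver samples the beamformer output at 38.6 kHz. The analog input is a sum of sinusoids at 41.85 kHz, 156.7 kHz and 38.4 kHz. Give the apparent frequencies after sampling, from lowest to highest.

fs/2 = 19.3 kHz.
41.85 kHz mod fs = 3.25 kHz.
3.25 kHz ≤ fs/2 = 19.3 kHz, appears at 3.25 kHz.
156.7 kHz mod fs = 2.3 kHz.
2.3 kHz ≤ fs/2 = 19.3 kHz, appears at 2.3 kHz.
38.4 kHz > fs/2 = 19.3 kHz, folds to fs − 38.4 kHz = 0.2 kHz.
Distinct values: {0.2 kHz, 2.3 kHz, 3.25 kHz}.

0.2 kHz, 2.3 kHz, 3.25 kHz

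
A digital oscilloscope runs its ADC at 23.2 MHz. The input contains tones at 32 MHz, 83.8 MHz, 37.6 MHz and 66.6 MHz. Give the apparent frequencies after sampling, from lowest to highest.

3 MHz, 8.8 MHz, 9 MHz

fs/2 = 11.6 MHz.
32 MHz mod fs = 8.8 MHz.
8.8 MHz ≤ fs/2 = 11.6 MHz, appears at 8.8 MHz.
83.8 MHz mod fs = 14.2 MHz.
14.2 MHz > fs/2 = 11.6 MHz, folds to fs − 14.2 MHz = 9 MHz.
37.6 MHz mod fs = 14.4 MHz.
14.4 MHz > fs/2 = 11.6 MHz, folds to fs − 14.4 MHz = 8.8 MHz.
66.6 MHz mod fs = 20.2 MHz.
20.2 MHz > fs/2 = 11.6 MHz, folds to fs − 20.2 MHz = 3 MHz.
Distinct values: {3 MHz, 8.8 MHz, 9 MHz}.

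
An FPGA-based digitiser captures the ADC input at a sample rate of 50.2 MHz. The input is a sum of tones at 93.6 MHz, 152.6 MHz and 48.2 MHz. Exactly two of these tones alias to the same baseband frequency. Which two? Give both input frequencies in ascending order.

48.2 MHz, 152.6 MHz

fs/2 = 25.1 MHz.
93.6 MHz mod fs = 43.4 MHz.
43.4 MHz > fs/2 = 25.1 MHz, folds to fs − 43.4 MHz = 6.8 MHz.
152.6 MHz mod fs = 2 MHz.
2 MHz ≤ fs/2 = 25.1 MHz, appears at 2 MHz.
48.2 MHz > fs/2 = 25.1 MHz, folds to fs − 48.2 MHz = 2 MHz.
48.2 MHz and 152.6 MHz both map to 2 MHz.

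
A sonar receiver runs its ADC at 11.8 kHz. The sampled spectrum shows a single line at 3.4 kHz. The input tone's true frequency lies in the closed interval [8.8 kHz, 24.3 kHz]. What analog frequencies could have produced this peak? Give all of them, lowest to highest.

15.2 kHz, 20.2 kHz

Frequencies that alias to 3.4 kHz are k·fs ± 3.4 kHz for integer k ≥ 0.
k=0: 3.4 kHz.
k=1: 8.4 kHz, 15.2 kHz.
k=2: 20.2 kHz, 27 kHz.
k=3: 32 kHz, 38.8 kHz.
Within [8.8 kHz, 24.3 kHz]: 15.2 kHz, 20.2 kHz.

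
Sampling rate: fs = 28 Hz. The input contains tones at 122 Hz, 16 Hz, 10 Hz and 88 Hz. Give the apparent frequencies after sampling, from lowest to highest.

fs/2 = 14 Hz.
122 Hz mod fs = 10 Hz.
10 Hz ≤ fs/2 = 14 Hz, appears at 10 Hz.
16 Hz > fs/2 = 14 Hz, folds to fs − 16 Hz = 12 Hz.
10 Hz ≤ fs/2 = 14 Hz, passes unchanged.
88 Hz mod fs = 4 Hz.
4 Hz ≤ fs/2 = 14 Hz, appears at 4 Hz.
Distinct values: {4 Hz, 10 Hz, 12 Hz}.

4 Hz, 10 Hz, 12 Hz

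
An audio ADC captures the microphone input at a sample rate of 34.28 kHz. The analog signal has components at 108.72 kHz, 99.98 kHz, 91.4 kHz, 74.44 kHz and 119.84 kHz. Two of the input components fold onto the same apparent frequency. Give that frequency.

fs/2 = 17.14 kHz.
108.72 kHz mod fs = 5.88 kHz.
5.88 kHz ≤ fs/2 = 17.14 kHz, appears at 5.88 kHz.
99.98 kHz mod fs = 31.42 kHz.
31.42 kHz > fs/2 = 17.14 kHz, folds to fs − 31.42 kHz = 2.86 kHz.
91.4 kHz mod fs = 22.84 kHz.
22.84 kHz > fs/2 = 17.14 kHz, folds to fs − 22.84 kHz = 11.44 kHz.
74.44 kHz mod fs = 5.88 kHz.
5.88 kHz ≤ fs/2 = 17.14 kHz, appears at 5.88 kHz.
119.84 kHz mod fs = 17 kHz.
17 kHz ≤ fs/2 = 17.14 kHz, appears at 17 kHz.
74.44 kHz and 108.72 kHz both map to 5.88 kHz.

5.88 kHz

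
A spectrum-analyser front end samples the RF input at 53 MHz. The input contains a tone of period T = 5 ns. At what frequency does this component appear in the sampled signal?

T = 5 ns → f = 1/T = 200 MHz.
200 MHz mod fs = 41 MHz.
41 MHz > fs/2 = 26.5 MHz, folds to fs − 41 MHz = 12 MHz.

12 MHz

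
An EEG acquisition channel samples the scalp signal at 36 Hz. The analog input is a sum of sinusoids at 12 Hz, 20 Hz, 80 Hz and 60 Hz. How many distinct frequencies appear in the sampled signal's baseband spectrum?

fs/2 = 18 Hz.
12 Hz ≤ fs/2 = 18 Hz, passes unchanged.
20 Hz > fs/2 = 18 Hz, folds to fs − 20 Hz = 16 Hz.
80 Hz mod fs = 8 Hz.
8 Hz ≤ fs/2 = 18 Hz, appears at 8 Hz.
60 Hz mod fs = 24 Hz.
24 Hz > fs/2 = 18 Hz, folds to fs − 24 Hz = 12 Hz.
Distinct values: {8 Hz, 12 Hz, 16 Hz} → 3.

3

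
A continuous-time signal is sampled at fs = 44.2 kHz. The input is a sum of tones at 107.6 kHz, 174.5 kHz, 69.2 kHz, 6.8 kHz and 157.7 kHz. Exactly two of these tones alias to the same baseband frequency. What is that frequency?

fs/2 = 22.1 kHz.
107.6 kHz mod fs = 19.2 kHz.
19.2 kHz ≤ fs/2 = 22.1 kHz, appears at 19.2 kHz.
174.5 kHz mod fs = 41.9 kHz.
41.9 kHz > fs/2 = 22.1 kHz, folds to fs − 41.9 kHz = 2.3 kHz.
69.2 kHz mod fs = 25 kHz.
25 kHz > fs/2 = 22.1 kHz, folds to fs − 25 kHz = 19.2 kHz.
6.8 kHz ≤ fs/2 = 22.1 kHz, passes unchanged.
157.7 kHz mod fs = 25.1 kHz.
25.1 kHz > fs/2 = 22.1 kHz, folds to fs − 25.1 kHz = 19.1 kHz.
69.2 kHz and 107.6 kHz both map to 19.2 kHz.

19.2 kHz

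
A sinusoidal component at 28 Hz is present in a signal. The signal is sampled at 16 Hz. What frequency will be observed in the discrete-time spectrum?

28 Hz mod fs = 12 Hz.
12 Hz > fs/2 = 8 Hz, folds to fs − 12 Hz = 4 Hz.

4 Hz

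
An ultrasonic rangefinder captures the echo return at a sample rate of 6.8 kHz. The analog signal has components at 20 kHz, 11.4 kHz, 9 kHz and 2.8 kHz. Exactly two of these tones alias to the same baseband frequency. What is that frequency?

2.2 kHz

fs/2 = 3.4 kHz.
20 kHz mod fs = 6.4 kHz.
6.4 kHz > fs/2 = 3.4 kHz, folds to fs − 6.4 kHz = 0.4 kHz.
11.4 kHz mod fs = 4.6 kHz.
4.6 kHz > fs/2 = 3.4 kHz, folds to fs − 4.6 kHz = 2.2 kHz.
9 kHz mod fs = 2.2 kHz.
2.2 kHz ≤ fs/2 = 3.4 kHz, appears at 2.2 kHz.
2.8 kHz ≤ fs/2 = 3.4 kHz, passes unchanged.
9 kHz and 11.4 kHz both map to 2.2 kHz.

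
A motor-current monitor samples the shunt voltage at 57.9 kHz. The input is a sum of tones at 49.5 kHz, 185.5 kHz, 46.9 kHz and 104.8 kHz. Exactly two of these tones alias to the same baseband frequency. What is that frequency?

fs/2 = 28.95 kHz.
49.5 kHz > fs/2 = 28.95 kHz, folds to fs − 49.5 kHz = 8.4 kHz.
185.5 kHz mod fs = 11.8 kHz.
11.8 kHz ≤ fs/2 = 28.95 kHz, appears at 11.8 kHz.
46.9 kHz > fs/2 = 28.95 kHz, folds to fs − 46.9 kHz = 11 kHz.
104.8 kHz mod fs = 46.9 kHz.
46.9 kHz > fs/2 = 28.95 kHz, folds to fs − 46.9 kHz = 11 kHz.
46.9 kHz and 104.8 kHz both map to 11 kHz.

11 kHz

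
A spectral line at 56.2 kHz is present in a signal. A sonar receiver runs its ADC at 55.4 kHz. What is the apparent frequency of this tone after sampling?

0.8 kHz

56.2 kHz mod fs = 0.8 kHz.
0.8 kHz ≤ fs/2 = 27.7 kHz, appears at 0.8 kHz.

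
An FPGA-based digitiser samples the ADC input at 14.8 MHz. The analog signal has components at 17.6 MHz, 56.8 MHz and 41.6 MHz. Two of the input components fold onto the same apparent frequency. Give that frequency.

fs/2 = 7.4 MHz.
17.6 MHz mod fs = 2.8 MHz.
2.8 MHz ≤ fs/2 = 7.4 MHz, appears at 2.8 MHz.
56.8 MHz mod fs = 12.4 MHz.
12.4 MHz > fs/2 = 7.4 MHz, folds to fs − 12.4 MHz = 2.4 MHz.
41.6 MHz mod fs = 12 MHz.
12 MHz > fs/2 = 7.4 MHz, folds to fs − 12 MHz = 2.8 MHz.
17.6 MHz and 41.6 MHz both map to 2.8 MHz.

2.8 MHz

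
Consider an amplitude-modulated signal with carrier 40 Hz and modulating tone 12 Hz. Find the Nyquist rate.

104 Hz

AM sidebands sit at fc ± fm = 28 Hz and 52 Hz.
Highest-frequency component: 52 Hz.
Nyquist rate = 2 × 52 Hz = 104 Hz.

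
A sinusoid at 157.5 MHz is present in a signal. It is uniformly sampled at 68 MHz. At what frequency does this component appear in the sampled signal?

157.5 MHz mod fs = 21.5 MHz.
21.5 MHz ≤ fs/2 = 34 MHz, appears at 21.5 MHz.

21.5 MHz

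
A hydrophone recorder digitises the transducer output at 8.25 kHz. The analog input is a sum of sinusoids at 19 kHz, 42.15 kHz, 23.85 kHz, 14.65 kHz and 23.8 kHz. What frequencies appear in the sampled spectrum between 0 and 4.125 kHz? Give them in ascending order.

fs/2 = 4.125 kHz.
19 kHz mod fs = 2.5 kHz.
2.5 kHz ≤ fs/2 = 4.125 kHz, appears at 2.5 kHz.
42.15 kHz mod fs = 0.9 kHz.
0.9 kHz ≤ fs/2 = 4.125 kHz, appears at 0.9 kHz.
23.85 kHz mod fs = 7.35 kHz.
7.35 kHz > fs/2 = 4.125 kHz, folds to fs − 7.35 kHz = 0.9 kHz.
14.65 kHz mod fs = 6.4 kHz.
6.4 kHz > fs/2 = 4.125 kHz, folds to fs − 6.4 kHz = 1.85 kHz.
23.8 kHz mod fs = 7.3 kHz.
7.3 kHz > fs/2 = 4.125 kHz, folds to fs − 7.3 kHz = 0.95 kHz.
Distinct values: {0.9 kHz, 0.95 kHz, 1.85 kHz, 2.5 kHz}.

0.9 kHz, 0.95 kHz, 1.85 kHz, 2.5 kHz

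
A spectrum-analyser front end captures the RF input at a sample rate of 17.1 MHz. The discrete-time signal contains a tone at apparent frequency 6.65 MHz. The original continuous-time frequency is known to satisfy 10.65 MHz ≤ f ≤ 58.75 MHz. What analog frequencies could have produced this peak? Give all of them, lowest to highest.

Frequencies that alias to 6.65 MHz are k·fs ± 6.65 MHz for integer k ≥ 0.
k=0: 6.65 MHz.
k=1: 10.45 MHz, 23.75 MHz.
k=2: 27.55 MHz, 40.85 MHz.
k=3: 44.65 MHz, 57.95 MHz.
k=4: 61.75 MHz, 75.05 MHz.
Within [10.65 MHz, 58.75 MHz]: 23.75 MHz, 27.55 MHz, 40.85 MHz, 44.65 MHz, 57.95 MHz.

23.75 MHz, 27.55 MHz, 40.85 MHz, 44.65 MHz, 57.95 MHz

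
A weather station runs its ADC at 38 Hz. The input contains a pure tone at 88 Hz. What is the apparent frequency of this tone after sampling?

12 Hz

88 Hz mod fs = 12 Hz.
12 Hz ≤ fs/2 = 19 Hz, appears at 12 Hz.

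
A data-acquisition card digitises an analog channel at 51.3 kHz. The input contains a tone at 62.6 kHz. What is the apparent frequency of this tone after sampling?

62.6 kHz mod fs = 11.3 kHz.
11.3 kHz ≤ fs/2 = 25.65 kHz, appears at 11.3 kHz.

11.3 kHz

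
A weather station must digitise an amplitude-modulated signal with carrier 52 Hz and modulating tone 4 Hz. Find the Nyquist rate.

AM sidebands sit at fc ± fm = 48 Hz and 56 Hz.
Highest-frequency component: 56 Hz.
Nyquist rate = 2 × 56 Hz = 112 Hz.

112 Hz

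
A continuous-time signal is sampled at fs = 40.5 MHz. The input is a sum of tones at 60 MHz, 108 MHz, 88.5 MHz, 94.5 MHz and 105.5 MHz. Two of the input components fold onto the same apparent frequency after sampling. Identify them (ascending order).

fs/2 = 20.25 MHz.
60 MHz mod fs = 19.5 MHz.
19.5 MHz ≤ fs/2 = 20.25 MHz, appears at 19.5 MHz.
108 MHz mod fs = 27 MHz.
27 MHz > fs/2 = 20.25 MHz, folds to fs − 27 MHz = 13.5 MHz.
88.5 MHz mod fs = 7.5 MHz.
7.5 MHz ≤ fs/2 = 20.25 MHz, appears at 7.5 MHz.
94.5 MHz mod fs = 13.5 MHz.
13.5 MHz ≤ fs/2 = 20.25 MHz, appears at 13.5 MHz.
105.5 MHz mod fs = 24.5 MHz.
24.5 MHz > fs/2 = 20.25 MHz, folds to fs − 24.5 MHz = 16 MHz.
94.5 MHz and 108 MHz both map to 13.5 MHz.

94.5 MHz, 108 MHz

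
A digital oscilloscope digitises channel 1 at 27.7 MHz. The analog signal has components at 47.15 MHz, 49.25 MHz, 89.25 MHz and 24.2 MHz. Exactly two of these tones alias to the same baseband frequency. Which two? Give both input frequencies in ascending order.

49.25 MHz, 89.25 MHz

fs/2 = 13.85 MHz.
47.15 MHz mod fs = 19.45 MHz.
19.45 MHz > fs/2 = 13.85 MHz, folds to fs − 19.45 MHz = 8.25 MHz.
49.25 MHz mod fs = 21.55 MHz.
21.55 MHz > fs/2 = 13.85 MHz, folds to fs − 21.55 MHz = 6.15 MHz.
89.25 MHz mod fs = 6.15 MHz.
6.15 MHz ≤ fs/2 = 13.85 MHz, appears at 6.15 MHz.
24.2 MHz > fs/2 = 13.85 MHz, folds to fs − 24.2 MHz = 3.5 MHz.
49.25 MHz and 89.25 MHz both map to 6.15 MHz.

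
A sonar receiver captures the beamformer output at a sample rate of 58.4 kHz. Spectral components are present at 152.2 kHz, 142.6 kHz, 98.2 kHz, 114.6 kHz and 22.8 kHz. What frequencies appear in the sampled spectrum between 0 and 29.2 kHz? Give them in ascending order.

2.2 kHz, 18.6 kHz, 22.8 kHz, 23 kHz, 25.8 kHz

fs/2 = 29.2 kHz.
152.2 kHz mod fs = 35.4 kHz.
35.4 kHz > fs/2 = 29.2 kHz, folds to fs − 35.4 kHz = 23 kHz.
142.6 kHz mod fs = 25.8 kHz.
25.8 kHz ≤ fs/2 = 29.2 kHz, appears at 25.8 kHz.
98.2 kHz mod fs = 39.8 kHz.
39.8 kHz > fs/2 = 29.2 kHz, folds to fs − 39.8 kHz = 18.6 kHz.
114.6 kHz mod fs = 56.2 kHz.
56.2 kHz > fs/2 = 29.2 kHz, folds to fs − 56.2 kHz = 2.2 kHz.
22.8 kHz ≤ fs/2 = 29.2 kHz, passes unchanged.
Distinct values: {2.2 kHz, 18.6 kHz, 22.8 kHz, 23 kHz, 25.8 kHz}.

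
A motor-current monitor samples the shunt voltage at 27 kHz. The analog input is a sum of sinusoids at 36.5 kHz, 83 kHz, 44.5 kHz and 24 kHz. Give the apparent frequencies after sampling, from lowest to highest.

2 kHz, 3 kHz, 9.5 kHz

fs/2 = 13.5 kHz.
36.5 kHz mod fs = 9.5 kHz.
9.5 kHz ≤ fs/2 = 13.5 kHz, appears at 9.5 kHz.
83 kHz mod fs = 2 kHz.
2 kHz ≤ fs/2 = 13.5 kHz, appears at 2 kHz.
44.5 kHz mod fs = 17.5 kHz.
17.5 kHz > fs/2 = 13.5 kHz, folds to fs − 17.5 kHz = 9.5 kHz.
24 kHz > fs/2 = 13.5 kHz, folds to fs − 24 kHz = 3 kHz.
Distinct values: {2 kHz, 3 kHz, 9.5 kHz}.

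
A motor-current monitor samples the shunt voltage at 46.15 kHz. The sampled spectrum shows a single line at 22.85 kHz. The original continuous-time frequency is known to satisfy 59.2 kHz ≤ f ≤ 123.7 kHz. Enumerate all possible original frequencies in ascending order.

Frequencies that alias to 22.85 kHz are k·fs ± 22.85 kHz for integer k ≥ 0.
k=0: 22.85 kHz.
k=1: 23.3 kHz, 69 kHz.
k=2: 69.45 kHz, 115.15 kHz.
k=3: 115.6 kHz, 161.3 kHz.
k=4: 161.75 kHz, 207.45 kHz.
Within [59.2 kHz, 123.7 kHz]: 69 kHz, 69.45 kHz, 115.15 kHz, 115.6 kHz.

69 kHz, 69.45 kHz, 115.15 kHz, 115.6 kHz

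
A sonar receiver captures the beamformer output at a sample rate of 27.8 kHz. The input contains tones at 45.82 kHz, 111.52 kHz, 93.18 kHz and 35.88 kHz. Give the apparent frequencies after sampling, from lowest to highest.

fs/2 = 13.9 kHz.
45.82 kHz mod fs = 18.02 kHz.
18.02 kHz > fs/2 = 13.9 kHz, folds to fs − 18.02 kHz = 9.78 kHz.
111.52 kHz mod fs = 0.32 kHz.
0.32 kHz ≤ fs/2 = 13.9 kHz, appears at 0.32 kHz.
93.18 kHz mod fs = 9.78 kHz.
9.78 kHz ≤ fs/2 = 13.9 kHz, appears at 9.78 kHz.
35.88 kHz mod fs = 8.08 kHz.
8.08 kHz ≤ fs/2 = 13.9 kHz, appears at 8.08 kHz.
Distinct values: {0.32 kHz, 8.08 kHz, 9.78 kHz}.

0.32 kHz, 8.08 kHz, 9.78 kHz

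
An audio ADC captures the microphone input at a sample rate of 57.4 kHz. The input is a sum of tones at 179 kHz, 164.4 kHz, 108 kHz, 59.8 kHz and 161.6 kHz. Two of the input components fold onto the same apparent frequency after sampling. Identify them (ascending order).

108 kHz, 179 kHz

fs/2 = 28.7 kHz.
179 kHz mod fs = 6.8 kHz.
6.8 kHz ≤ fs/2 = 28.7 kHz, appears at 6.8 kHz.
164.4 kHz mod fs = 49.6 kHz.
49.6 kHz > fs/2 = 28.7 kHz, folds to fs − 49.6 kHz = 7.8 kHz.
108 kHz mod fs = 50.6 kHz.
50.6 kHz > fs/2 = 28.7 kHz, folds to fs − 50.6 kHz = 6.8 kHz.
59.8 kHz mod fs = 2.4 kHz.
2.4 kHz ≤ fs/2 = 28.7 kHz, appears at 2.4 kHz.
161.6 kHz mod fs = 46.8 kHz.
46.8 kHz > fs/2 = 28.7 kHz, folds to fs − 46.8 kHz = 10.6 kHz.
108 kHz and 179 kHz both map to 6.8 kHz.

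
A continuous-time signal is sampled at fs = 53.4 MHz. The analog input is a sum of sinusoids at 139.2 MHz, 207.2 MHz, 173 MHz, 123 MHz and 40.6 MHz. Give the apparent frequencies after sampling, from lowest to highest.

6.4 MHz, 12.8 MHz, 16.2 MHz, 21 MHz

fs/2 = 26.7 MHz.
139.2 MHz mod fs = 32.4 MHz.
32.4 MHz > fs/2 = 26.7 MHz, folds to fs − 32.4 MHz = 21 MHz.
207.2 MHz mod fs = 47 MHz.
47 MHz > fs/2 = 26.7 MHz, folds to fs − 47 MHz = 6.4 MHz.
173 MHz mod fs = 12.8 MHz.
12.8 MHz ≤ fs/2 = 26.7 MHz, appears at 12.8 MHz.
123 MHz mod fs = 16.2 MHz.
16.2 MHz ≤ fs/2 = 26.7 MHz, appears at 16.2 MHz.
40.6 MHz > fs/2 = 26.7 MHz, folds to fs − 40.6 MHz = 12.8 MHz.
Distinct values: {6.4 MHz, 12.8 MHz, 16.2 MHz, 21 MHz}.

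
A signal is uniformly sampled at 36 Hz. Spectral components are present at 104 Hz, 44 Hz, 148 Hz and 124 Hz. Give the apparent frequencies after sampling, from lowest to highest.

4 Hz, 8 Hz, 16 Hz

fs/2 = 18 Hz.
104 Hz mod fs = 32 Hz.
32 Hz > fs/2 = 18 Hz, folds to fs − 32 Hz = 4 Hz.
44 Hz mod fs = 8 Hz.
8 Hz ≤ fs/2 = 18 Hz, appears at 8 Hz.
148 Hz mod fs = 4 Hz.
4 Hz ≤ fs/2 = 18 Hz, appears at 4 Hz.
124 Hz mod fs = 16 Hz.
16 Hz ≤ fs/2 = 18 Hz, appears at 16 Hz.
Distinct values: {4 Hz, 8 Hz, 16 Hz}.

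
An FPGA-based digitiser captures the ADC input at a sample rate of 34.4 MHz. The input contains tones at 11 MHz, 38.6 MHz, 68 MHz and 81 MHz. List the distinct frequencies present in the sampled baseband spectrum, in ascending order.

fs/2 = 17.2 MHz.
11 MHz ≤ fs/2 = 17.2 MHz, passes unchanged.
38.6 MHz mod fs = 4.2 MHz.
4.2 MHz ≤ fs/2 = 17.2 MHz, appears at 4.2 MHz.
68 MHz mod fs = 33.6 MHz.
33.6 MHz > fs/2 = 17.2 MHz, folds to fs − 33.6 MHz = 0.8 MHz.
81 MHz mod fs = 12.2 MHz.
12.2 MHz ≤ fs/2 = 17.2 MHz, appears at 12.2 MHz.
Distinct values: {0.8 MHz, 4.2 MHz, 11 MHz, 12.2 MHz}.

0.8 MHz, 4.2 MHz, 11 MHz, 12.2 MHz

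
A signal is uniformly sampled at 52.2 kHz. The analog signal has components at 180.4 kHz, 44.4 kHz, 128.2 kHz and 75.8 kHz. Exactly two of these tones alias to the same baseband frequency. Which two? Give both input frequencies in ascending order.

fs/2 = 26.1 kHz.
180.4 kHz mod fs = 23.8 kHz.
23.8 kHz ≤ fs/2 = 26.1 kHz, appears at 23.8 kHz.
44.4 kHz > fs/2 = 26.1 kHz, folds to fs − 44.4 kHz = 7.8 kHz.
128.2 kHz mod fs = 23.8 kHz.
23.8 kHz ≤ fs/2 = 26.1 kHz, appears at 23.8 kHz.
75.8 kHz mod fs = 23.6 kHz.
23.6 kHz ≤ fs/2 = 26.1 kHz, appears at 23.6 kHz.
128.2 kHz and 180.4 kHz both map to 23.8 kHz.

128.2 kHz, 180.4 kHz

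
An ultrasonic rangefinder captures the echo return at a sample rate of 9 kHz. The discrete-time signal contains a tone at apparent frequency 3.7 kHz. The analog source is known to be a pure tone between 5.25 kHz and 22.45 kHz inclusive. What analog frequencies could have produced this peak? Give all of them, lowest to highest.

Frequencies that alias to 3.7 kHz are k·fs ± 3.7 kHz for integer k ≥ 0.
k=0: 3.7 kHz.
k=1: 5.3 kHz, 12.7 kHz.
k=2: 14.3 kHz, 21.7 kHz.
k=3: 23.3 kHz, 30.7 kHz.
Within [5.25 kHz, 22.45 kHz]: 5.3 kHz, 12.7 kHz, 14.3 kHz, 21.7 kHz.

5.3 kHz, 12.7 kHz, 14.3 kHz, 21.7 kHz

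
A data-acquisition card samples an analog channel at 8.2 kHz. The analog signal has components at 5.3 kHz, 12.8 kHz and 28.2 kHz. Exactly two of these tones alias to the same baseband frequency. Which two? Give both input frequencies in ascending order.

fs/2 = 4.1 kHz.
5.3 kHz > fs/2 = 4.1 kHz, folds to fs − 5.3 kHz = 2.9 kHz.
12.8 kHz mod fs = 4.6 kHz.
4.6 kHz > fs/2 = 4.1 kHz, folds to fs − 4.6 kHz = 3.6 kHz.
28.2 kHz mod fs = 3.6 kHz.
3.6 kHz ≤ fs/2 = 4.1 kHz, appears at 3.6 kHz.
12.8 kHz and 28.2 kHz both map to 3.6 kHz.

12.8 kHz, 28.2 kHz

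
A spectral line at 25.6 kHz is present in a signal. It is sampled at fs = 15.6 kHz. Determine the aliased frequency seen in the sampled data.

5.6 kHz

25.6 kHz mod fs = 10 kHz.
10 kHz > fs/2 = 7.8 kHz, folds to fs − 10 kHz = 5.6 kHz.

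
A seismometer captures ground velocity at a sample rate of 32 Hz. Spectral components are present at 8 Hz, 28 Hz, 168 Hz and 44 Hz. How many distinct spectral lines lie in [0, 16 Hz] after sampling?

3

fs/2 = 16 Hz.
8 Hz ≤ fs/2 = 16 Hz, passes unchanged.
28 Hz > fs/2 = 16 Hz, folds to fs − 28 Hz = 4 Hz.
168 Hz mod fs = 8 Hz.
8 Hz ≤ fs/2 = 16 Hz, appears at 8 Hz.
44 Hz mod fs = 12 Hz.
12 Hz ≤ fs/2 = 16 Hz, appears at 12 Hz.
Distinct values: {4 Hz, 8 Hz, 12 Hz} → 3.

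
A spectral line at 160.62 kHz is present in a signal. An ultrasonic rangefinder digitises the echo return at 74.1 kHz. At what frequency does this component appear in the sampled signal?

12.42 kHz

160.62 kHz mod fs = 12.42 kHz.
12.42 kHz ≤ fs/2 = 37.05 kHz, appears at 12.42 kHz.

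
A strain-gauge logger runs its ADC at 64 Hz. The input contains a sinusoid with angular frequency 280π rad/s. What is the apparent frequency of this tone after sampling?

12 Hz

ω = 280π rad/s → f = ω/(2π) = 140 Hz.
140 Hz mod fs = 12 Hz.
12 Hz ≤ fs/2 = 32 Hz, appears at 12 Hz.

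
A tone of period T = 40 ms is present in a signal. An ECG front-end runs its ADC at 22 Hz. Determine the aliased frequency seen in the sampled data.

T = 40 ms → f = 1/T = 25 Hz.
25 Hz mod fs = 3 Hz.
3 Hz ≤ fs/2 = 11 Hz, appears at 3 Hz.

3 Hz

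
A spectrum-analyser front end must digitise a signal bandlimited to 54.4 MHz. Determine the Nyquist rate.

108.8 MHz

Nyquist rate = 2 × 54.4 MHz = 108.8 MHz.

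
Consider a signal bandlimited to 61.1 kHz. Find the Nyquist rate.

122.2 kHz

Nyquist rate = 2 × 61.1 kHz = 122.2 kHz.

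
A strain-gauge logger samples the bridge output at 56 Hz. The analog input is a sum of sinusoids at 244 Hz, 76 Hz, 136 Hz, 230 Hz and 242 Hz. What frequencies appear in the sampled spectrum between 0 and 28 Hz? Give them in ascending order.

fs/2 = 28 Hz.
244 Hz mod fs = 20 Hz.
20 Hz ≤ fs/2 = 28 Hz, appears at 20 Hz.
76 Hz mod fs = 20 Hz.
20 Hz ≤ fs/2 = 28 Hz, appears at 20 Hz.
136 Hz mod fs = 24 Hz.
24 Hz ≤ fs/2 = 28 Hz, appears at 24 Hz.
230 Hz mod fs = 6 Hz.
6 Hz ≤ fs/2 = 28 Hz, appears at 6 Hz.
242 Hz mod fs = 18 Hz.
18 Hz ≤ fs/2 = 28 Hz, appears at 18 Hz.
Distinct values: {6 Hz, 18 Hz, 20 Hz, 24 Hz}.

6 Hz, 18 Hz, 20 Hz, 24 Hz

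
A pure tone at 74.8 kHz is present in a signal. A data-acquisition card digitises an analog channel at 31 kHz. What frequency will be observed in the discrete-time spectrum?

74.8 kHz mod fs = 12.8 kHz.
12.8 kHz ≤ fs/2 = 15.5 kHz, appears at 12.8 kHz.

12.8 kHz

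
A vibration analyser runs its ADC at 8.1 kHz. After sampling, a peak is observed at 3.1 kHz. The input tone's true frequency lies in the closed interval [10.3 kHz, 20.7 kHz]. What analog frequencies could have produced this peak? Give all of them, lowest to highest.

Frequencies that alias to 3.1 kHz are k·fs ± 3.1 kHz for integer k ≥ 0.
k=0: 3.1 kHz.
k=1: 5 kHz, 11.2 kHz.
k=2: 13.1 kHz, 19.3 kHz.
k=3: 21.2 kHz, 27.4 kHz.
Within [10.3 kHz, 20.7 kHz]: 11.2 kHz, 13.1 kHz, 19.3 kHz.

11.2 kHz, 13.1 kHz, 19.3 kHz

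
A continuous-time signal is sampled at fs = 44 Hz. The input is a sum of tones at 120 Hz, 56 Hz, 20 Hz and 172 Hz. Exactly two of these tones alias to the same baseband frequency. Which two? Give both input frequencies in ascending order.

56 Hz, 120 Hz

fs/2 = 22 Hz.
120 Hz mod fs = 32 Hz.
32 Hz > fs/2 = 22 Hz, folds to fs − 32 Hz = 12 Hz.
56 Hz mod fs = 12 Hz.
12 Hz ≤ fs/2 = 22 Hz, appears at 12 Hz.
20 Hz ≤ fs/2 = 22 Hz, passes unchanged.
172 Hz mod fs = 40 Hz.
40 Hz > fs/2 = 22 Hz, folds to fs − 40 Hz = 4 Hz.
56 Hz and 120 Hz both map to 12 Hz.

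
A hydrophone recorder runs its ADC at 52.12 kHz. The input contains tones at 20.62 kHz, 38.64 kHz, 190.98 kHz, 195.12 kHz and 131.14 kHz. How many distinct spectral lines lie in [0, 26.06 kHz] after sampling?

fs/2 = 26.06 kHz.
20.62 kHz ≤ fs/2 = 26.06 kHz, passes unchanged.
38.64 kHz > fs/2 = 26.06 kHz, folds to fs − 38.64 kHz = 13.48 kHz.
190.98 kHz mod fs = 34.62 kHz.
34.62 kHz > fs/2 = 26.06 kHz, folds to fs − 34.62 kHz = 17.5 kHz.
195.12 kHz mod fs = 38.76 kHz.
38.76 kHz > fs/2 = 26.06 kHz, folds to fs − 38.76 kHz = 13.36 kHz.
131.14 kHz mod fs = 26.9 kHz.
26.9 kHz > fs/2 = 26.06 kHz, folds to fs − 26.9 kHz = 25.22 kHz.
Distinct values: {13.36 kHz, 13.48 kHz, 17.5 kHz, 20.62 kHz, 25.22 kHz} → 5.

5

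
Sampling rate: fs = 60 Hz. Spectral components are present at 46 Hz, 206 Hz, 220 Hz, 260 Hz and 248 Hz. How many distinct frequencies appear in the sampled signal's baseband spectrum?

4

fs/2 = 30 Hz.
46 Hz > fs/2 = 30 Hz, folds to fs − 46 Hz = 14 Hz.
206 Hz mod fs = 26 Hz.
26 Hz ≤ fs/2 = 30 Hz, appears at 26 Hz.
220 Hz mod fs = 40 Hz.
40 Hz > fs/2 = 30 Hz, folds to fs − 40 Hz = 20 Hz.
260 Hz mod fs = 20 Hz.
20 Hz ≤ fs/2 = 30 Hz, appears at 20 Hz.
248 Hz mod fs = 8 Hz.
8 Hz ≤ fs/2 = 30 Hz, appears at 8 Hz.
Distinct values: {8 Hz, 14 Hz, 20 Hz, 26 Hz} → 4.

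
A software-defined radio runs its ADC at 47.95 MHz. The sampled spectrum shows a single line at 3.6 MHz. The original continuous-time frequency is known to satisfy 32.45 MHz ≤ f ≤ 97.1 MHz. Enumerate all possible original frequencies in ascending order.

Frequencies that alias to 3.6 MHz are k·fs ± 3.6 MHz for integer k ≥ 0.
k=0: 3.6 MHz.
k=1: 44.35 MHz, 51.55 MHz.
k=2: 92.3 MHz, 99.5 MHz.
k=3: 140.25 MHz, 147.45 MHz.
Within [32.45 MHz, 97.1 MHz]: 44.35 MHz, 51.55 MHz, 92.3 MHz.

44.35 MHz, 51.55 MHz, 92.3 MHz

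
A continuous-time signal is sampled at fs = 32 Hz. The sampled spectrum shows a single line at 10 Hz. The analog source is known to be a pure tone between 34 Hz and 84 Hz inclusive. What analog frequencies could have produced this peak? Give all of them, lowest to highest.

42 Hz, 54 Hz, 74 Hz

Frequencies that alias to 10 Hz are k·fs ± 10 Hz for integer k ≥ 0.
k=0: 10 Hz.
k=1: 22 Hz, 42 Hz.
k=2: 54 Hz, 74 Hz.
k=3: 86 Hz, 106 Hz.
Within [34 Hz, 84 Hz]: 42 Hz, 54 Hz, 74 Hz.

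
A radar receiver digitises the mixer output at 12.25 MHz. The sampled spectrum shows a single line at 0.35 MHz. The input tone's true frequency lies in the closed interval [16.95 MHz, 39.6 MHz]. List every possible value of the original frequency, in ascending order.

Frequencies that alias to 0.35 MHz are k·fs ± 0.35 MHz for integer k ≥ 0.
k=0: 0.35 MHz.
k=1: 11.9 MHz, 12.6 MHz.
k=2: 24.15 MHz, 24.85 MHz.
k=3: 36.4 MHz, 37.1 MHz.
k=4: 48.65 MHz, 49.35 MHz.
Within [16.95 MHz, 39.6 MHz]: 24.15 MHz, 24.85 MHz, 36.4 MHz, 37.1 MHz.

24.15 MHz, 24.85 MHz, 36.4 MHz, 37.1 MHz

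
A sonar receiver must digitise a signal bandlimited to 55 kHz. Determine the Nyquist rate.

110 kHz

Nyquist rate = 2 × 55 kHz = 110 kHz.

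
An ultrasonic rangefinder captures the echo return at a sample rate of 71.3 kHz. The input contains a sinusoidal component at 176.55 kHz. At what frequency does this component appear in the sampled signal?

33.95 kHz

176.55 kHz mod fs = 33.95 kHz.
33.95 kHz ≤ fs/2 = 35.65 kHz, appears at 33.95 kHz.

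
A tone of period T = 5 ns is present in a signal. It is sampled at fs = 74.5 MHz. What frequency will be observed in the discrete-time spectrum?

T = 5 ns → f = 1/T = 200 MHz.
200 MHz mod fs = 51 MHz.
51 MHz > fs/2 = 37.25 MHz, folds to fs − 51 MHz = 23.5 MHz.

23.5 MHz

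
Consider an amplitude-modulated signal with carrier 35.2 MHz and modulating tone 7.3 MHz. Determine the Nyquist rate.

AM sidebands sit at fc ± fm = 27.9 MHz and 42.5 MHz.
Highest-frequency component: 42.5 MHz.
Nyquist rate = 2 × 42.5 MHz = 85 MHz.

85 MHz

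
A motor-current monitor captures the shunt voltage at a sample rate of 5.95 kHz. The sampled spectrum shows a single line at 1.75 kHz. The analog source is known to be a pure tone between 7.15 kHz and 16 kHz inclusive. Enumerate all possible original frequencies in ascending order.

Frequencies that alias to 1.75 kHz are k·fs ± 1.75 kHz for integer k ≥ 0.
k=0: 1.75 kHz.
k=1: 4.2 kHz, 7.7 kHz.
k=2: 10.15 kHz, 13.65 kHz.
k=3: 16.1 kHz, 19.6 kHz.
Within [7.15 kHz, 16 kHz]: 7.7 kHz, 10.15 kHz, 13.65 kHz.

7.7 kHz, 10.15 kHz, 13.65 kHz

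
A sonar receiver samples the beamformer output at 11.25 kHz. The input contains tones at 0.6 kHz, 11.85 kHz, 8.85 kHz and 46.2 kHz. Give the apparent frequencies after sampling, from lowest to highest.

0.6 kHz, 1.2 kHz, 2.4 kHz

fs/2 = 5.625 kHz.
0.6 kHz ≤ fs/2 = 5.625 kHz, passes unchanged.
11.85 kHz mod fs = 0.6 kHz.
0.6 kHz ≤ fs/2 = 5.625 kHz, appears at 0.6 kHz.
8.85 kHz > fs/2 = 5.625 kHz, folds to fs − 8.85 kHz = 2.4 kHz.
46.2 kHz mod fs = 1.2 kHz.
1.2 kHz ≤ fs/2 = 5.625 kHz, appears at 1.2 kHz.
Distinct values: {0.6 kHz, 1.2 kHz, 2.4 kHz}.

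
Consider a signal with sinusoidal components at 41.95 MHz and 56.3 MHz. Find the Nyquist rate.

112.6 MHz

Highest-frequency component: 56.3 MHz.
Nyquist rate = 2 × 56.3 MHz = 112.6 MHz.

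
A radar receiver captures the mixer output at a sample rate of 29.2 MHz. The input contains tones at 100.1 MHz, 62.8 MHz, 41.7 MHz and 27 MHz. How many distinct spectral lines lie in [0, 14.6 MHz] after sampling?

fs/2 = 14.6 MHz.
100.1 MHz mod fs = 12.5 MHz.
12.5 MHz ≤ fs/2 = 14.6 MHz, appears at 12.5 MHz.
62.8 MHz mod fs = 4.4 MHz.
4.4 MHz ≤ fs/2 = 14.6 MHz, appears at 4.4 MHz.
41.7 MHz mod fs = 12.5 MHz.
12.5 MHz ≤ fs/2 = 14.6 MHz, appears at 12.5 MHz.
27 MHz > fs/2 = 14.6 MHz, folds to fs − 27 MHz = 2.2 MHz.
Distinct values: {2.2 MHz, 4.4 MHz, 12.5 MHz} → 3.

3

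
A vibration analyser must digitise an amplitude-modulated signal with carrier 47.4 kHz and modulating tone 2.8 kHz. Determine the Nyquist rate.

AM sidebands sit at fc ± fm = 44.6 kHz and 50.2 kHz.
Highest-frequency component: 50.2 kHz.
Nyquist rate = 2 × 50.2 kHz = 100.4 kHz.

100.4 kHz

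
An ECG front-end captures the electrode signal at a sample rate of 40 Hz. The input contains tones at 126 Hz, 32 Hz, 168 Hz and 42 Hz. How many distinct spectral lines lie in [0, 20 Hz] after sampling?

3

fs/2 = 20 Hz.
126 Hz mod fs = 6 Hz.
6 Hz ≤ fs/2 = 20 Hz, appears at 6 Hz.
32 Hz > fs/2 = 20 Hz, folds to fs − 32 Hz = 8 Hz.
168 Hz mod fs = 8 Hz.
8 Hz ≤ fs/2 = 20 Hz, appears at 8 Hz.
42 Hz mod fs = 2 Hz.
2 Hz ≤ fs/2 = 20 Hz, appears at 2 Hz.
Distinct values: {2 Hz, 6 Hz, 8 Hz} → 3.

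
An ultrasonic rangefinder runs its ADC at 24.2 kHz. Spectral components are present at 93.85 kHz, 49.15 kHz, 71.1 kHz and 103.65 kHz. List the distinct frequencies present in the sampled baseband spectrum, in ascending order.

fs/2 = 12.1 kHz.
93.85 kHz mod fs = 21.25 kHz.
21.25 kHz > fs/2 = 12.1 kHz, folds to fs − 21.25 kHz = 2.95 kHz.
49.15 kHz mod fs = 0.75 kHz.
0.75 kHz ≤ fs/2 = 12.1 kHz, appears at 0.75 kHz.
71.1 kHz mod fs = 22.7 kHz.
22.7 kHz > fs/2 = 12.1 kHz, folds to fs − 22.7 kHz = 1.5 kHz.
103.65 kHz mod fs = 6.85 kHz.
6.85 kHz ≤ fs/2 = 12.1 kHz, appears at 6.85 kHz.
Distinct values: {0.75 kHz, 1.5 kHz, 2.95 kHz, 6.85 kHz}.

0.75 kHz, 1.5 kHz, 2.95 kHz, 6.85 kHz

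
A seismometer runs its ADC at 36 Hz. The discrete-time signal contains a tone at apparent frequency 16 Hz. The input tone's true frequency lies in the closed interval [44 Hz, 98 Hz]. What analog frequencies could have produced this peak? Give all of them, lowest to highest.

52 Hz, 56 Hz, 88 Hz, 92 Hz

Frequencies that alias to 16 Hz are k·fs ± 16 Hz for integer k ≥ 0.
k=0: 16 Hz.
k=1: 20 Hz, 52 Hz.
k=2: 56 Hz, 88 Hz.
k=3: 92 Hz, 124 Hz.
k=4: 128 Hz, 160 Hz.
Within [44 Hz, 98 Hz]: 52 Hz, 56 Hz, 88 Hz, 92 Hz.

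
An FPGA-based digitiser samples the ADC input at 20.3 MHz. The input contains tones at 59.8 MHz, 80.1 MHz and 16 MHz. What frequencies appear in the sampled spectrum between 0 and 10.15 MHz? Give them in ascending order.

1.1 MHz, 4.3 MHz

fs/2 = 10.15 MHz.
59.8 MHz mod fs = 19.2 MHz.
19.2 MHz > fs/2 = 10.15 MHz, folds to fs − 19.2 MHz = 1.1 MHz.
80.1 MHz mod fs = 19.2 MHz.
19.2 MHz > fs/2 = 10.15 MHz, folds to fs − 19.2 MHz = 1.1 MHz.
16 MHz > fs/2 = 10.15 MHz, folds to fs − 16 MHz = 4.3 MHz.
Distinct values: {1.1 MHz, 4.3 MHz}.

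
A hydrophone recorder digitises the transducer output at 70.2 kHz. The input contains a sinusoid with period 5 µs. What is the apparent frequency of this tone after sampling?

10.6 kHz

T = 5 µs → f = 1/T = 200 kHz.
200 kHz mod fs = 59.6 kHz.
59.6 kHz > fs/2 = 35.1 kHz, folds to fs − 59.6 kHz = 10.6 kHz.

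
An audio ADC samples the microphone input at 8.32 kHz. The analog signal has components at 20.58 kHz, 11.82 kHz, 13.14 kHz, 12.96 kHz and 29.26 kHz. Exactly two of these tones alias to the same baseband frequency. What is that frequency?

3.5 kHz

fs/2 = 4.16 kHz.
20.58 kHz mod fs = 3.94 kHz.
3.94 kHz ≤ fs/2 = 4.16 kHz, appears at 3.94 kHz.
11.82 kHz mod fs = 3.5 kHz.
3.5 kHz ≤ fs/2 = 4.16 kHz, appears at 3.5 kHz.
13.14 kHz mod fs = 4.82 kHz.
4.82 kHz > fs/2 = 4.16 kHz, folds to fs − 4.82 kHz = 3.5 kHz.
12.96 kHz mod fs = 4.64 kHz.
4.64 kHz > fs/2 = 4.16 kHz, folds to fs − 4.64 kHz = 3.68 kHz.
29.26 kHz mod fs = 4.3 kHz.
4.3 kHz > fs/2 = 4.16 kHz, folds to fs − 4.3 kHz = 4.02 kHz.
11.82 kHz and 13.14 kHz both map to 3.5 kHz.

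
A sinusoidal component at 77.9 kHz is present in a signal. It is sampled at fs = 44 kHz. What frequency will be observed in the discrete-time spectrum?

77.9 kHz mod fs = 33.9 kHz.
33.9 kHz > fs/2 = 22 kHz, folds to fs − 33.9 kHz = 10.1 kHz.

10.1 kHz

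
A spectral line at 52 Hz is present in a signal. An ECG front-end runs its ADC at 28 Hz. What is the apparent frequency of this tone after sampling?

4 Hz

52 Hz mod fs = 24 Hz.
24 Hz > fs/2 = 14 Hz, folds to fs − 24 Hz = 4 Hz.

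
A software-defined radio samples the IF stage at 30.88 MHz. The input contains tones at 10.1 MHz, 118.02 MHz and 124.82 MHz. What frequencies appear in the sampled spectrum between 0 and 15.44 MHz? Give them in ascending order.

1.3 MHz, 5.5 MHz, 10.1 MHz

fs/2 = 15.44 MHz.
10.1 MHz ≤ fs/2 = 15.44 MHz, passes unchanged.
118.02 MHz mod fs = 25.38 MHz.
25.38 MHz > fs/2 = 15.44 MHz, folds to fs − 25.38 MHz = 5.5 MHz.
124.82 MHz mod fs = 1.3 MHz.
1.3 MHz ≤ fs/2 = 15.44 MHz, appears at 1.3 MHz.
Distinct values: {1.3 MHz, 5.5 MHz, 10.1 MHz}.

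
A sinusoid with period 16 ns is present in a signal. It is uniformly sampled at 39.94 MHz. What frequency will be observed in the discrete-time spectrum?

17.38 MHz

T = 16 ns → f = 1/T = 62.5 MHz.
62.5 MHz mod fs = 22.56 MHz.
22.56 MHz > fs/2 = 19.97 MHz, folds to fs − 22.56 MHz = 17.38 MHz.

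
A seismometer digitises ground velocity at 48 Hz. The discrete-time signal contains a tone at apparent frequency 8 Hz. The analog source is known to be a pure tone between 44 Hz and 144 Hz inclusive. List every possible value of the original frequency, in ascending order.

Frequencies that alias to 8 Hz are k·fs ± 8 Hz for integer k ≥ 0.
k=0: 8 Hz.
k=1: 40 Hz, 56 Hz.
k=2: 88 Hz, 104 Hz.
k=3: 136 Hz, 152 Hz.
k=4: 184 Hz, 200 Hz.
Within [44 Hz, 144 Hz]: 56 Hz, 88 Hz, 104 Hz, 136 Hz.

56 Hz, 88 Hz, 104 Hz, 136 Hz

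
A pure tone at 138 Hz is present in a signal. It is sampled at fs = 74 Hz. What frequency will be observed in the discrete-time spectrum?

138 Hz mod fs = 64 Hz.
64 Hz > fs/2 = 37 Hz, folds to fs − 64 Hz = 10 Hz.

10 Hz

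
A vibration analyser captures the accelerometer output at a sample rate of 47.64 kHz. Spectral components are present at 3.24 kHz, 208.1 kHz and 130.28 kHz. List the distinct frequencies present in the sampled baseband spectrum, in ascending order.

3.24 kHz, 12.64 kHz, 17.54 kHz

fs/2 = 23.82 kHz.
3.24 kHz ≤ fs/2 = 23.82 kHz, passes unchanged.
208.1 kHz mod fs = 17.54 kHz.
17.54 kHz ≤ fs/2 = 23.82 kHz, appears at 17.54 kHz.
130.28 kHz mod fs = 35 kHz.
35 kHz > fs/2 = 23.82 kHz, folds to fs − 35 kHz = 12.64 kHz.
Distinct values: {3.24 kHz, 12.64 kHz, 17.54 kHz}.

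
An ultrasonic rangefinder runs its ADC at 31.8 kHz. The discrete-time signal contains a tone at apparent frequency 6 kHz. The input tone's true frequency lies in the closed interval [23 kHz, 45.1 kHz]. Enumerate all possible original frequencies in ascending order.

25.8 kHz, 37.8 kHz

Frequencies that alias to 6 kHz are k·fs ± 6 kHz for integer k ≥ 0.
k=0: 6 kHz.
k=1: 25.8 kHz, 37.8 kHz.
k=2: 57.6 kHz, 69.6 kHz.
Within [23 kHz, 45.1 kHz]: 25.8 kHz, 37.8 kHz.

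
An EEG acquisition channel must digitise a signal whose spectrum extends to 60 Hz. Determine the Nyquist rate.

120 Hz

Nyquist rate = 2 × 60 Hz = 120 Hz.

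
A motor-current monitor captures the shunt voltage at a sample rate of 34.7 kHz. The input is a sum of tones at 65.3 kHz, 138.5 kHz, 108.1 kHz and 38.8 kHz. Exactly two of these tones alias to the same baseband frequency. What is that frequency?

fs/2 = 17.35 kHz.
65.3 kHz mod fs = 30.6 kHz.
30.6 kHz > fs/2 = 17.35 kHz, folds to fs − 30.6 kHz = 4.1 kHz.
138.5 kHz mod fs = 34.4 kHz.
34.4 kHz > fs/2 = 17.35 kHz, folds to fs − 34.4 kHz = 0.3 kHz.
108.1 kHz mod fs = 4 kHz.
4 kHz ≤ fs/2 = 17.35 kHz, appears at 4 kHz.
38.8 kHz mod fs = 4.1 kHz.
4.1 kHz ≤ fs/2 = 17.35 kHz, appears at 4.1 kHz.
38.8 kHz and 65.3 kHz both map to 4.1 kHz.

4.1 kHz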